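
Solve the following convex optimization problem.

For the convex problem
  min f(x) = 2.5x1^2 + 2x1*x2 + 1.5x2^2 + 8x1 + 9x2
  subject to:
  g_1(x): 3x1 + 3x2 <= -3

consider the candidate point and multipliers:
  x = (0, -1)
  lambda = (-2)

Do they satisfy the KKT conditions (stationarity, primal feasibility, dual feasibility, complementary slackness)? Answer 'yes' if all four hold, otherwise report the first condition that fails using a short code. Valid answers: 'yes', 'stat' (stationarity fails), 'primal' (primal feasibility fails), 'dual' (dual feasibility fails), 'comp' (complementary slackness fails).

Gradient of f: grad f(x) = Q x + c = (6, 6)
Constraint values g_i(x) = a_i^T x - b_i:
  g_1((0, -1)) = 0
Stationarity residual: grad f(x) + sum_i lambda_i a_i = (0, 0)
  -> stationarity OK
Primal feasibility (all g_i <= 0): OK
Dual feasibility (all lambda_i >= 0): FAILS
Complementary slackness (lambda_i * g_i(x) = 0 for all i): OK

Verdict: the first failing condition is dual_feasibility -> dual.

dual


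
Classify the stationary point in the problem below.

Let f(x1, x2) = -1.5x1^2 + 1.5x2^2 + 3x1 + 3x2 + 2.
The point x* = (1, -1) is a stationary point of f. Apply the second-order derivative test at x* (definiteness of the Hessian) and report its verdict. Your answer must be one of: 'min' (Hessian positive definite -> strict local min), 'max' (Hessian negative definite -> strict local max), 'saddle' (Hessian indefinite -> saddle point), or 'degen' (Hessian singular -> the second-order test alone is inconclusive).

Compute the Hessian H = grad^2 f:
  H = [[-3, 0], [0, 3]]
Verify stationarity: grad f(x*) = H x* + g = (0, 0).
Eigenvalues of H: -3, 3.
Eigenvalues have mixed signs, so H is indefinite -> x* is a saddle point.

saddle


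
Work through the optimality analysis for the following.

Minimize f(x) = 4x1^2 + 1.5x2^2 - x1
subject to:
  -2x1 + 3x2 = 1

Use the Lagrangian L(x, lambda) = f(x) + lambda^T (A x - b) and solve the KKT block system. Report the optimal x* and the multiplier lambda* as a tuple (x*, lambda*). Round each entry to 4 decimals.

Form the Lagrangian:
  L(x, lambda) = (1/2) x^T Q x + c^T x + lambda^T (A x - b)
Stationarity (grad_x L = 0): Q x + c + A^T lambda = 0.
Primal feasibility: A x = b.

This gives the KKT block system:
  [ Q   A^T ] [ x     ]   [-c ]
  [ A    0  ] [ lambda ] = [ b ]

Solving the linear system:
  x*      = (0.0357, 0.3571)
  lambda* = (-0.3571)
  f(x*)   = 0.1607

x* = (0.0357, 0.3571), lambda* = (-0.3571)


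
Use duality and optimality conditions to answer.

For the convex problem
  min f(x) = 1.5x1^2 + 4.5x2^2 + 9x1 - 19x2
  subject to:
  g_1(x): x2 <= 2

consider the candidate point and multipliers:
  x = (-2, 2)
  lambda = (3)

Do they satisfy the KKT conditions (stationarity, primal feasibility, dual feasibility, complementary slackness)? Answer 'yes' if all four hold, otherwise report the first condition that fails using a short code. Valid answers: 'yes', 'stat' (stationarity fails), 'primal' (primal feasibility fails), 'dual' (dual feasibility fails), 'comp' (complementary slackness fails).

Gradient of f: grad f(x) = Q x + c = (3, -1)
Constraint values g_i(x) = a_i^T x - b_i:
  g_1((-2, 2)) = 0
Stationarity residual: grad f(x) + sum_i lambda_i a_i = (3, 2)
  -> stationarity FAILS
Primal feasibility (all g_i <= 0): OK
Dual feasibility (all lambda_i >= 0): OK
Complementary slackness (lambda_i * g_i(x) = 0 for all i): OK

Verdict: the first failing condition is stationarity -> stat.

stat


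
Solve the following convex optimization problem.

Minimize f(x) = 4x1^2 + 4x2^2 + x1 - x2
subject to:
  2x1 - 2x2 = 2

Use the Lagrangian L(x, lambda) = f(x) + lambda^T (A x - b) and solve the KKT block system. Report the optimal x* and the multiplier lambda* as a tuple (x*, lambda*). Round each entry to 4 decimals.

Form the Lagrangian:
  L(x, lambda) = (1/2) x^T Q x + c^T x + lambda^T (A x - b)
Stationarity (grad_x L = 0): Q x + c + A^T lambda = 0.
Primal feasibility: A x = b.

This gives the KKT block system:
  [ Q   A^T ] [ x     ]   [-c ]
  [ A    0  ] [ lambda ] = [ b ]

Solving the linear system:
  x*      = (0.5, -0.5)
  lambda* = (-2.5)
  f(x*)   = 3

x* = (0.5, -0.5), lambda* = (-2.5)


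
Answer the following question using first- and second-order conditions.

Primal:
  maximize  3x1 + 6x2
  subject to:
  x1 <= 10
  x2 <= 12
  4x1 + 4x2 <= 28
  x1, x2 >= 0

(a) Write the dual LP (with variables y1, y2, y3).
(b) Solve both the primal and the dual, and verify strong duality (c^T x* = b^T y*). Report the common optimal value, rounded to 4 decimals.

The standard primal-dual pair for 'max c^T x s.t. A x <= b, x >= 0' is:
  Dual:  min b^T y  s.t.  A^T y >= c,  y >= 0.

So the dual LP is:
  minimize  10y1 + 12y2 + 28y3
  subject to:
    y1 + 4y3 >= 3
    y2 + 4y3 >= 6
    y1, y2, y3 >= 0

Solving the primal: x* = (0, 7).
  primal value c^T x* = 42.
Solving the dual: y* = (0, 0, 1.5).
  dual value b^T y* = 42.
Strong duality: c^T x* = b^T y*. Confirmed.

42


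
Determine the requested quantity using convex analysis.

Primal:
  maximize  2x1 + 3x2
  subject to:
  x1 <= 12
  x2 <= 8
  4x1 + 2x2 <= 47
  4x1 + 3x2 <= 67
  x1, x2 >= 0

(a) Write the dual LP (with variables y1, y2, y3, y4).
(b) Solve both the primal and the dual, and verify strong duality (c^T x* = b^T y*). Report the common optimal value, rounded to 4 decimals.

The standard primal-dual pair for 'max c^T x s.t. A x <= b, x >= 0' is:
  Dual:  min b^T y  s.t.  A^T y >= c,  y >= 0.

So the dual LP is:
  minimize  12y1 + 8y2 + 47y3 + 67y4
  subject to:
    y1 + 4y3 + 4y4 >= 2
    y2 + 2y3 + 3y4 >= 3
    y1, y2, y3, y4 >= 0

Solving the primal: x* = (7.75, 8).
  primal value c^T x* = 39.5.
Solving the dual: y* = (0, 2, 0.5, 0).
  dual value b^T y* = 39.5.
Strong duality: c^T x* = b^T y*. Confirmed.

39.5


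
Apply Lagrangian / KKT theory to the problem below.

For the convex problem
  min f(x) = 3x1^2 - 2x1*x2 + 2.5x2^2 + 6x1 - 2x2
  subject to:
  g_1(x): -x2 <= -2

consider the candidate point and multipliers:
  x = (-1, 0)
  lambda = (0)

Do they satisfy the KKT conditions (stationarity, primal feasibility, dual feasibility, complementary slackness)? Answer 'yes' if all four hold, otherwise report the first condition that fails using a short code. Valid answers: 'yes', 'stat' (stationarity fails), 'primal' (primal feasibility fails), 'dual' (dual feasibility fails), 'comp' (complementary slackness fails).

Gradient of f: grad f(x) = Q x + c = (0, 0)
Constraint values g_i(x) = a_i^T x - b_i:
  g_1((-1, 0)) = 2
Stationarity residual: grad f(x) + sum_i lambda_i a_i = (0, 0)
  -> stationarity OK
Primal feasibility (all g_i <= 0): FAILS
Dual feasibility (all lambda_i >= 0): OK
Complementary slackness (lambda_i * g_i(x) = 0 for all i): OK

Verdict: the first failing condition is primal_feasibility -> primal.

primal


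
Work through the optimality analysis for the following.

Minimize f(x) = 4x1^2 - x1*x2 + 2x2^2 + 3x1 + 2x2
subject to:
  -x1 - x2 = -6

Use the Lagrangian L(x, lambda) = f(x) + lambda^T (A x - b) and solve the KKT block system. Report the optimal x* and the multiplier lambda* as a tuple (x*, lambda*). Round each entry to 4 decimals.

Form the Lagrangian:
  L(x, lambda) = (1/2) x^T Q x + c^T x + lambda^T (A x - b)
Stationarity (grad_x L = 0): Q x + c + A^T lambda = 0.
Primal feasibility: A x = b.

This gives the KKT block system:
  [ Q   A^T ] [ x     ]   [-c ]
  [ A    0  ] [ lambda ] = [ b ]

Solving the linear system:
  x*      = (2.0714, 3.9286)
  lambda* = (15.6429)
  f(x*)   = 53.9643

x* = (2.0714, 3.9286), lambda* = (15.6429)


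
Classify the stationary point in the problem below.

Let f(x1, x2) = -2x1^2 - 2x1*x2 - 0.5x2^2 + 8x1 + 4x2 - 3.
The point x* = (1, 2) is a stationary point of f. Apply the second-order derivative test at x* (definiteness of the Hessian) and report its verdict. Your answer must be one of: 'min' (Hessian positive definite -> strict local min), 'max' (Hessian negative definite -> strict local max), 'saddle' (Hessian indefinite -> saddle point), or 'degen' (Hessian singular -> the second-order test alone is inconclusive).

Compute the Hessian H = grad^2 f:
  H = [[-4, -2], [-2, -1]]
Verify stationarity: grad f(x*) = H x* + g = (0, 0).
Eigenvalues of H: -5, 0.
H has a zero eigenvalue (singular; negative semidefinite but not definite), so H is neither positive definite, negative definite, nor indefinite. The second-order test alone is inconclusive -> degen.
(Indeed, f is constant along the null direction of H through x*, so x* is not a strict local extremum.)

degen


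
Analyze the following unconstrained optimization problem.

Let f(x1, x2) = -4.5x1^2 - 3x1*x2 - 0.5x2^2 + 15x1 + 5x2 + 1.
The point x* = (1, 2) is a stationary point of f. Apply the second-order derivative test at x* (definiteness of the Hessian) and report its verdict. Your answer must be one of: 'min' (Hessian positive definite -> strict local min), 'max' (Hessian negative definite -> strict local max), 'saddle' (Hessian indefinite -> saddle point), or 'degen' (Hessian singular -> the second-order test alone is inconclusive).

Compute the Hessian H = grad^2 f:
  H = [[-9, -3], [-3, -1]]
Verify stationarity: grad f(x*) = H x* + g = (0, 0).
Eigenvalues of H: -10, 0.
H has a zero eigenvalue (singular; negative semidefinite but not definite), so H is neither positive definite, negative definite, nor indefinite. The second-order test alone is inconclusive -> degen.
(Indeed, f is constant along the null direction of H through x*, so x* is not a strict local extremum.)

degen


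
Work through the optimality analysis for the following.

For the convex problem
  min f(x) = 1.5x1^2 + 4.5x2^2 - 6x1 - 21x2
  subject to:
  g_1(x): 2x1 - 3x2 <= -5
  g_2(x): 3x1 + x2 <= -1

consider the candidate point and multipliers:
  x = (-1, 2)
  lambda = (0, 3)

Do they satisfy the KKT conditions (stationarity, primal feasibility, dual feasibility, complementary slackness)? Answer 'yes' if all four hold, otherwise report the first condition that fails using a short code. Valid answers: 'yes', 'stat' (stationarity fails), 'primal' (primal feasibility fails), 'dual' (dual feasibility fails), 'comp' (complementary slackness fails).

Gradient of f: grad f(x) = Q x + c = (-9, -3)
Constraint values g_i(x) = a_i^T x - b_i:
  g_1((-1, 2)) = -3
  g_2((-1, 2)) = 0
Stationarity residual: grad f(x) + sum_i lambda_i a_i = (0, 0)
  -> stationarity OK
Primal feasibility (all g_i <= 0): OK
Dual feasibility (all lambda_i >= 0): OK
Complementary slackness (lambda_i * g_i(x) = 0 for all i): OK

Verdict: yes, KKT holds.

yes


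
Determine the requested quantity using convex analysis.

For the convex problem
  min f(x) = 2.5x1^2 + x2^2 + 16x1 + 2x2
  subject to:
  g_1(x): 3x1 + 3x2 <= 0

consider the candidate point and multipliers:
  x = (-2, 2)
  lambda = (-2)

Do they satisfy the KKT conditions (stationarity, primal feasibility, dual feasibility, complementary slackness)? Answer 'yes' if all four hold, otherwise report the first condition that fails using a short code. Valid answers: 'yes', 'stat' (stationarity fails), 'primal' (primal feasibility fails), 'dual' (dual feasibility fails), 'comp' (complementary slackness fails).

Gradient of f: grad f(x) = Q x + c = (6, 6)
Constraint values g_i(x) = a_i^T x - b_i:
  g_1((-2, 2)) = 0
Stationarity residual: grad f(x) + sum_i lambda_i a_i = (0, 0)
  -> stationarity OK
Primal feasibility (all g_i <= 0): OK
Dual feasibility (all lambda_i >= 0): FAILS
Complementary slackness (lambda_i * g_i(x) = 0 for all i): OK

Verdict: the first failing condition is dual_feasibility -> dual.

dual


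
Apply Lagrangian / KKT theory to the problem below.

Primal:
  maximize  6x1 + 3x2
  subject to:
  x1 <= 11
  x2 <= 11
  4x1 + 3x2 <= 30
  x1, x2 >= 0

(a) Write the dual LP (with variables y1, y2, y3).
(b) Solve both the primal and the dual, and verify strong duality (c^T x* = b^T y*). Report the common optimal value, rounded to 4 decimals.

The standard primal-dual pair for 'max c^T x s.t. A x <= b, x >= 0' is:
  Dual:  min b^T y  s.t.  A^T y >= c,  y >= 0.

So the dual LP is:
  minimize  11y1 + 11y2 + 30y3
  subject to:
    y1 + 4y3 >= 6
    y2 + 3y3 >= 3
    y1, y2, y3 >= 0

Solving the primal: x* = (7.5, 0).
  primal value c^T x* = 45.
Solving the dual: y* = (0, 0, 1.5).
  dual value b^T y* = 45.
Strong duality: c^T x* = b^T y*. Confirmed.

45


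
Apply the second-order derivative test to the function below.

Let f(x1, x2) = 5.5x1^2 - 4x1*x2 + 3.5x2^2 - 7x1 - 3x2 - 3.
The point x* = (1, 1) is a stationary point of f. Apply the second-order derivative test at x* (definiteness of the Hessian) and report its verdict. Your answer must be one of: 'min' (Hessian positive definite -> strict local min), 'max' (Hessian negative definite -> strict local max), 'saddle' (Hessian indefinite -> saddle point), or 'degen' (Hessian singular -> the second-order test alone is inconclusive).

Compute the Hessian H = grad^2 f:
  H = [[11, -4], [-4, 7]]
Verify stationarity: grad f(x*) = H x* + g = (0, 0).
Eigenvalues of H: 4.5279, 13.4721.
Both eigenvalues > 0, so H is positive definite -> x* is a strict local min.

min


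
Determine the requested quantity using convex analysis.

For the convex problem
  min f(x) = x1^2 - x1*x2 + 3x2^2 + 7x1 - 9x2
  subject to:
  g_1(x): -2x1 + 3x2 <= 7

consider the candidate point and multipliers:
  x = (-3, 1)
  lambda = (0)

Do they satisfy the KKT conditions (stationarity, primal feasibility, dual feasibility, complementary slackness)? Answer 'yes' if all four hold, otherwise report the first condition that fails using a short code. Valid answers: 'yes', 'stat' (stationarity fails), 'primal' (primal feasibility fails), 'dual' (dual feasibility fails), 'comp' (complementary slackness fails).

Gradient of f: grad f(x) = Q x + c = (0, 0)
Constraint values g_i(x) = a_i^T x - b_i:
  g_1((-3, 1)) = 2
Stationarity residual: grad f(x) + sum_i lambda_i a_i = (0, 0)
  -> stationarity OK
Primal feasibility (all g_i <= 0): FAILS
Dual feasibility (all lambda_i >= 0): OK
Complementary slackness (lambda_i * g_i(x) = 0 for all i): OK

Verdict: the first failing condition is primal_feasibility -> primal.

primal


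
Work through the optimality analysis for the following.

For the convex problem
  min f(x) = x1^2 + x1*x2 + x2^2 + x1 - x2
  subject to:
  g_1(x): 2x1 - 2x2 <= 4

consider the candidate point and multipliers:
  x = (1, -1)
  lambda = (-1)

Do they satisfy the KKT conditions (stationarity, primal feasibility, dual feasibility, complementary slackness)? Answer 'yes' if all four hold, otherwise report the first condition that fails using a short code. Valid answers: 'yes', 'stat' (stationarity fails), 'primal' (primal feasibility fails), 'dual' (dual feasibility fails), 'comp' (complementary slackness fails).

Gradient of f: grad f(x) = Q x + c = (2, -2)
Constraint values g_i(x) = a_i^T x - b_i:
  g_1((1, -1)) = 0
Stationarity residual: grad f(x) + sum_i lambda_i a_i = (0, 0)
  -> stationarity OK
Primal feasibility (all g_i <= 0): OK
Dual feasibility (all lambda_i >= 0): FAILS
Complementary slackness (lambda_i * g_i(x) = 0 for all i): OK

Verdict: the first failing condition is dual_feasibility -> dual.

dual


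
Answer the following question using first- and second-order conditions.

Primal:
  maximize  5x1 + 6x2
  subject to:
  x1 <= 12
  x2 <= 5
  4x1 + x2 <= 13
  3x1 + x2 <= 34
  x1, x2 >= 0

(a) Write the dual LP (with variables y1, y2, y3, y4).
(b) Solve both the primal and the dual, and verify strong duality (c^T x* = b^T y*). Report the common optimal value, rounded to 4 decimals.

The standard primal-dual pair for 'max c^T x s.t. A x <= b, x >= 0' is:
  Dual:  min b^T y  s.t.  A^T y >= c,  y >= 0.

So the dual LP is:
  minimize  12y1 + 5y2 + 13y3 + 34y4
  subject to:
    y1 + 4y3 + 3y4 >= 5
    y2 + y3 + y4 >= 6
    y1, y2, y3, y4 >= 0

Solving the primal: x* = (2, 5).
  primal value c^T x* = 40.
Solving the dual: y* = (0, 4.75, 1.25, 0).
  dual value b^T y* = 40.
Strong duality: c^T x* = b^T y*. Confirmed.

40


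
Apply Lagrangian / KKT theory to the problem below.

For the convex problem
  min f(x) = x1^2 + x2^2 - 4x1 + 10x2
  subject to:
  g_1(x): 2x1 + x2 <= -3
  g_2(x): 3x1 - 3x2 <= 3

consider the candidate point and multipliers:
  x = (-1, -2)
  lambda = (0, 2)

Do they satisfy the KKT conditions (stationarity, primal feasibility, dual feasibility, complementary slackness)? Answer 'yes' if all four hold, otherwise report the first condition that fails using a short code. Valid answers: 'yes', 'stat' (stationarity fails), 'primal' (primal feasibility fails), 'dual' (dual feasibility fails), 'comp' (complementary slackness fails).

Gradient of f: grad f(x) = Q x + c = (-6, 6)
Constraint values g_i(x) = a_i^T x - b_i:
  g_1((-1, -2)) = -1
  g_2((-1, -2)) = 0
Stationarity residual: grad f(x) + sum_i lambda_i a_i = (0, 0)
  -> stationarity OK
Primal feasibility (all g_i <= 0): OK
Dual feasibility (all lambda_i >= 0): OK
Complementary slackness (lambda_i * g_i(x) = 0 for all i): OK

Verdict: yes, KKT holds.

yes


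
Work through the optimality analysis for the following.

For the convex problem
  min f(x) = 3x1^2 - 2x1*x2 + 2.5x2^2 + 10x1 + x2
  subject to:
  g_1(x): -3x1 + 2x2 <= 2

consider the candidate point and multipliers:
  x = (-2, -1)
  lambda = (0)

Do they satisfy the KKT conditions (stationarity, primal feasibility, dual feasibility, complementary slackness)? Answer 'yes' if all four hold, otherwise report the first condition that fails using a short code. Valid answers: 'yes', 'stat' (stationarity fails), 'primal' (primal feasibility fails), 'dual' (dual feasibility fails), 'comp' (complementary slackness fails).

Gradient of f: grad f(x) = Q x + c = (0, 0)
Constraint values g_i(x) = a_i^T x - b_i:
  g_1((-2, -1)) = 2
Stationarity residual: grad f(x) + sum_i lambda_i a_i = (0, 0)
  -> stationarity OK
Primal feasibility (all g_i <= 0): FAILS
Dual feasibility (all lambda_i >= 0): OK
Complementary slackness (lambda_i * g_i(x) = 0 for all i): OK

Verdict: the first failing condition is primal_feasibility -> primal.

primal


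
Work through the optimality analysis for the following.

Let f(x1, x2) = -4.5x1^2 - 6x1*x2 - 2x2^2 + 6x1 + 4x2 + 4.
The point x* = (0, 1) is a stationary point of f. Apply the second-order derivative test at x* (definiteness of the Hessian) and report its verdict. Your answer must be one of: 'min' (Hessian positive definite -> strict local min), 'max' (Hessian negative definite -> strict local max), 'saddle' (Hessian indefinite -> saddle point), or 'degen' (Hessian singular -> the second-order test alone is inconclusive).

Compute the Hessian H = grad^2 f:
  H = [[-9, -6], [-6, -4]]
Verify stationarity: grad f(x*) = H x* + g = (0, 0).
Eigenvalues of H: -13, 0.
H has a zero eigenvalue (singular; negative semidefinite but not definite), so H is neither positive definite, negative definite, nor indefinite. The second-order test alone is inconclusive -> degen.
(Indeed, f is constant along the null direction of H through x*, so x* is not a strict local extremum.)

degen


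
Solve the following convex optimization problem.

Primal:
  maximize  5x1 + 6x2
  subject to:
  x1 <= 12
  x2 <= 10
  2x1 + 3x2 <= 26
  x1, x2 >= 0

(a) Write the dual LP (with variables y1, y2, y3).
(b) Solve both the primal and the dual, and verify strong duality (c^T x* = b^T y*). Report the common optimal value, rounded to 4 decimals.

The standard primal-dual pair for 'max c^T x s.t. A x <= b, x >= 0' is:
  Dual:  min b^T y  s.t.  A^T y >= c,  y >= 0.

So the dual LP is:
  minimize  12y1 + 10y2 + 26y3
  subject to:
    y1 + 2y3 >= 5
    y2 + 3y3 >= 6
    y1, y2, y3 >= 0

Solving the primal: x* = (12, 0.6667).
  primal value c^T x* = 64.
Solving the dual: y* = (1, 0, 2).
  dual value b^T y* = 64.
Strong duality: c^T x* = b^T y*. Confirmed.

64


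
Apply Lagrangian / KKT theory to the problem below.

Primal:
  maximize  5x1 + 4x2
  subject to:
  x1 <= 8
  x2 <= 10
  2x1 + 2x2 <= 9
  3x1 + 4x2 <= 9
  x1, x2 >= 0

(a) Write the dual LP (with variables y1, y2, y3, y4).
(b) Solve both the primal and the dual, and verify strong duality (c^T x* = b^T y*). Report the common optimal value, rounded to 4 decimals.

The standard primal-dual pair for 'max c^T x s.t. A x <= b, x >= 0' is:
  Dual:  min b^T y  s.t.  A^T y >= c,  y >= 0.

So the dual LP is:
  minimize  8y1 + 10y2 + 9y3 + 9y4
  subject to:
    y1 + 2y3 + 3y4 >= 5
    y2 + 2y3 + 4y4 >= 4
    y1, y2, y3, y4 >= 0

Solving the primal: x* = (3, 0).
  primal value c^T x* = 15.
Solving the dual: y* = (0, 0, 0, 1.6667).
  dual value b^T y* = 15.
Strong duality: c^T x* = b^T y*. Confirmed.

15


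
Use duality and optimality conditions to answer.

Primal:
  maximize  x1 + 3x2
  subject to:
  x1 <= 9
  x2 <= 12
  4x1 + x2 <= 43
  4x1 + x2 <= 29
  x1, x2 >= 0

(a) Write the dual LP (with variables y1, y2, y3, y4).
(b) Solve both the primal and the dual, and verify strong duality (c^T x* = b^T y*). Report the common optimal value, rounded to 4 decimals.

The standard primal-dual pair for 'max c^T x s.t. A x <= b, x >= 0' is:
  Dual:  min b^T y  s.t.  A^T y >= c,  y >= 0.

So the dual LP is:
  minimize  9y1 + 12y2 + 43y3 + 29y4
  subject to:
    y1 + 4y3 + 4y4 >= 1
    y2 + y3 + y4 >= 3
    y1, y2, y3, y4 >= 0

Solving the primal: x* = (4.25, 12).
  primal value c^T x* = 40.25.
Solving the dual: y* = (0, 2.75, 0, 0.25).
  dual value b^T y* = 40.25.
Strong duality: c^T x* = b^T y*. Confirmed.

40.25


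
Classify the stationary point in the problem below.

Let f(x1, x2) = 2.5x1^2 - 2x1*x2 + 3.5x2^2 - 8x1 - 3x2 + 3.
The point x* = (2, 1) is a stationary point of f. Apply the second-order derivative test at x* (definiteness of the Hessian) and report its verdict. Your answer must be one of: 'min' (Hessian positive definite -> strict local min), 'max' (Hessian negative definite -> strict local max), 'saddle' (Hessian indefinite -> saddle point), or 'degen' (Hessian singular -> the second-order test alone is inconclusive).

Compute the Hessian H = grad^2 f:
  H = [[5, -2], [-2, 7]]
Verify stationarity: grad f(x*) = H x* + g = (0, 0).
Eigenvalues of H: 3.7639, 8.2361.
Both eigenvalues > 0, so H is positive definite -> x* is a strict local min.

min


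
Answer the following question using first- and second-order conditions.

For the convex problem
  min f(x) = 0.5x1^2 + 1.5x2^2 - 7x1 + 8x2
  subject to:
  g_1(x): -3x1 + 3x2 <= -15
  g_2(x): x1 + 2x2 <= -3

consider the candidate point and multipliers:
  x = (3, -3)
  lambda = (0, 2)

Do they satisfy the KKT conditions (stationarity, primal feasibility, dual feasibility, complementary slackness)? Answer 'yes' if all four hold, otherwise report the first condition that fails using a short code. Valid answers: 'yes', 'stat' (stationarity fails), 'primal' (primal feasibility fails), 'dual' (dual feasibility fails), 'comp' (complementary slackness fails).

Gradient of f: grad f(x) = Q x + c = (-4, -1)
Constraint values g_i(x) = a_i^T x - b_i:
  g_1((3, -3)) = -3
  g_2((3, -3)) = 0
Stationarity residual: grad f(x) + sum_i lambda_i a_i = (-2, 3)
  -> stationarity FAILS
Primal feasibility (all g_i <= 0): OK
Dual feasibility (all lambda_i >= 0): OK
Complementary slackness (lambda_i * g_i(x) = 0 for all i): OK

Verdict: the first failing condition is stationarity -> stat.

stat


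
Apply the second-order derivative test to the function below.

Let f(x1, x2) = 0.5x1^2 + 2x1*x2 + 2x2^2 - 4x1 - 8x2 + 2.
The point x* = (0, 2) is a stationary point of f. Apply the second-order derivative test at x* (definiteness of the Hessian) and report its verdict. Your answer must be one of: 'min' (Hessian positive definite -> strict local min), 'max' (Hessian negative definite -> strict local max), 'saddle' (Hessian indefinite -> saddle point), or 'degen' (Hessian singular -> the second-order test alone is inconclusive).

Compute the Hessian H = grad^2 f:
  H = [[1, 2], [2, 4]]
Verify stationarity: grad f(x*) = H x* + g = (0, 0).
Eigenvalues of H: 0, 5.
H has a zero eigenvalue (singular; positive semidefinite but not definite), so H is neither positive definite, negative definite, nor indefinite. The second-order test alone is inconclusive -> degen.
(Indeed, f is constant along the null direction of H through x*, so x* is not a strict local extremum.)

degen


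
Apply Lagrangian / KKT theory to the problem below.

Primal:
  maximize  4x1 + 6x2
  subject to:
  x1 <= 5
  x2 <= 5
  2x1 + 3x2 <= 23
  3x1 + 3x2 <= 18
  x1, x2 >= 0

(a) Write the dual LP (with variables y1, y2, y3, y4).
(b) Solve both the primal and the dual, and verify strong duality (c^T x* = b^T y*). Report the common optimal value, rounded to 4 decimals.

The standard primal-dual pair for 'max c^T x s.t. A x <= b, x >= 0' is:
  Dual:  min b^T y  s.t.  A^T y >= c,  y >= 0.

So the dual LP is:
  minimize  5y1 + 5y2 + 23y3 + 18y4
  subject to:
    y1 + 2y3 + 3y4 >= 4
    y2 + 3y3 + 3y4 >= 6
    y1, y2, y3, y4 >= 0

Solving the primal: x* = (1, 5).
  primal value c^T x* = 34.
Solving the dual: y* = (0, 2, 0, 1.3333).
  dual value b^T y* = 34.
Strong duality: c^T x* = b^T y*. Confirmed.

34


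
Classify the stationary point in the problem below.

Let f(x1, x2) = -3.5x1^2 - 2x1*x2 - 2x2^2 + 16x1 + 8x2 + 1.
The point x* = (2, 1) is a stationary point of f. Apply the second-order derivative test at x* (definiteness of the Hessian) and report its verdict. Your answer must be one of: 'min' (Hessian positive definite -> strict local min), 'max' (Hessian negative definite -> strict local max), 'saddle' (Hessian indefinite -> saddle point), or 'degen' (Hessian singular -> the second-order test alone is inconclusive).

Compute the Hessian H = grad^2 f:
  H = [[-7, -2], [-2, -4]]
Verify stationarity: grad f(x*) = H x* + g = (0, 0).
Eigenvalues of H: -8, -3.
Both eigenvalues < 0, so H is negative definite -> x* is a strict local max.

max


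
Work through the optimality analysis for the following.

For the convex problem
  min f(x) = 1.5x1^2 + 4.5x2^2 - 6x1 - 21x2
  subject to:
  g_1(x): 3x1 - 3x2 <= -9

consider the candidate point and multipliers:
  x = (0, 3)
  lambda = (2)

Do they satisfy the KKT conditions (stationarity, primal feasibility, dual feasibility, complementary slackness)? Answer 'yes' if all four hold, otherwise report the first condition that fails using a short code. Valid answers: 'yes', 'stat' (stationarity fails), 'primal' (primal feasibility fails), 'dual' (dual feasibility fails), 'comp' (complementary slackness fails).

Gradient of f: grad f(x) = Q x + c = (-6, 6)
Constraint values g_i(x) = a_i^T x - b_i:
  g_1((0, 3)) = 0
Stationarity residual: grad f(x) + sum_i lambda_i a_i = (0, 0)
  -> stationarity OK
Primal feasibility (all g_i <= 0): OK
Dual feasibility (all lambda_i >= 0): OK
Complementary slackness (lambda_i * g_i(x) = 0 for all i): OK

Verdict: yes, KKT holds.

yes


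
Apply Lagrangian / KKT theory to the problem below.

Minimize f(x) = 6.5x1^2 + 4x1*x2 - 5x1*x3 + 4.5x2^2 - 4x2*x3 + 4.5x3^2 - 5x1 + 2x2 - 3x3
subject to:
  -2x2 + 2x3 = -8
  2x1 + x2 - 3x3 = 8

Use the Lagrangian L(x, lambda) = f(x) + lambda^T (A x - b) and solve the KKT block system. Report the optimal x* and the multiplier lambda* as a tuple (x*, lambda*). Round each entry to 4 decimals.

Form the Lagrangian:
  L(x, lambda) = (1/2) x^T Q x + c^T x + lambda^T (A x - b)
Stationarity (grad_x L = 0): Q x + c + A^T lambda = 0.
Primal feasibility: A x = b.

This gives the KKT block system:
  [ Q   A^T ] [ x     ]   [-c ]
  [ A    0  ] [ lambda ] = [ b ]

Solving the linear system:
  x*      = (-0.5714, 1.4286, -2.5714)
  lambda* = (9.8929, -3.0714)
  f(x*)   = 58.5714

x* = (-0.5714, 1.4286, -2.5714), lambda* = (9.8929, -3.0714)


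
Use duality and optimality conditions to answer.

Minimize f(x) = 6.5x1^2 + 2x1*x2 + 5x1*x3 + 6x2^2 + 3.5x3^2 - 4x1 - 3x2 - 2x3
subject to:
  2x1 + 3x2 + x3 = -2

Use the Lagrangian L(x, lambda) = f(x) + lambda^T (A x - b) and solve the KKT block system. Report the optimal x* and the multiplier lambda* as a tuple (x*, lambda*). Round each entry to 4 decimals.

Form the Lagrangian:
  L(x, lambda) = (1/2) x^T Q x + c^T x + lambda^T (A x - b)
Stationarity (grad_x L = 0): Q x + c + A^T lambda = 0.
Primal feasibility: A x = b.

This gives the KKT block system:
  [ Q   A^T ] [ x     ]   [-c ]
  [ A    0  ] [ lambda ] = [ b ]

Solving the linear system:
  x*      = (-0.0613, -0.5763, -0.1485)
  lambda* = (3.346)
  f(x*)   = 4.4816

x* = (-0.0613, -0.5763, -0.1485), lambda* = (3.346)


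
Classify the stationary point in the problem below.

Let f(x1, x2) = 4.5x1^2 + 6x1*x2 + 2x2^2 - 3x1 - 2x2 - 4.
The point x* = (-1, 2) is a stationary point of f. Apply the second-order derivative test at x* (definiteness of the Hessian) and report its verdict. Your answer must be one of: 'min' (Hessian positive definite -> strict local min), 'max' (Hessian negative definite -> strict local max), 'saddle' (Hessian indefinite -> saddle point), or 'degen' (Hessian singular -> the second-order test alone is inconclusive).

Compute the Hessian H = grad^2 f:
  H = [[9, 6], [6, 4]]
Verify stationarity: grad f(x*) = H x* + g = (0, 0).
Eigenvalues of H: 0, 13.
H has a zero eigenvalue (singular; positive semidefinite but not definite), so H is neither positive definite, negative definite, nor indefinite. The second-order test alone is inconclusive -> degen.
(Indeed, f is constant along the null direction of H through x*, so x* is not a strict local extremum.)

degen


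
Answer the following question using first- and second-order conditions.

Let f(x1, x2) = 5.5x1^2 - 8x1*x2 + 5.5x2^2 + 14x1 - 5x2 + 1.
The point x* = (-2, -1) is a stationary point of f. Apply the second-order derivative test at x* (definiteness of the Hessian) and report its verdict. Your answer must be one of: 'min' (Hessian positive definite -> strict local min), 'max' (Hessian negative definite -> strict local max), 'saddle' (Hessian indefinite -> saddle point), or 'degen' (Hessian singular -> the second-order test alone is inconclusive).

Compute the Hessian H = grad^2 f:
  H = [[11, -8], [-8, 11]]
Verify stationarity: grad f(x*) = H x* + g = (0, 0).
Eigenvalues of H: 3, 19.
Both eigenvalues > 0, so H is positive definite -> x* is a strict local min.

min


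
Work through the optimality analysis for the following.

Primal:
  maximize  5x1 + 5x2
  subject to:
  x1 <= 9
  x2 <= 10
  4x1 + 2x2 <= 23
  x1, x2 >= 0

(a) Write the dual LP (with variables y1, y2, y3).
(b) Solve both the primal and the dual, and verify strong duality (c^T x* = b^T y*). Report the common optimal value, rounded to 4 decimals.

The standard primal-dual pair for 'max c^T x s.t. A x <= b, x >= 0' is:
  Dual:  min b^T y  s.t.  A^T y >= c,  y >= 0.

So the dual LP is:
  minimize  9y1 + 10y2 + 23y3
  subject to:
    y1 + 4y3 >= 5
    y2 + 2y3 >= 5
    y1, y2, y3 >= 0

Solving the primal: x* = (0.75, 10).
  primal value c^T x* = 53.75.
Solving the dual: y* = (0, 2.5, 1.25).
  dual value b^T y* = 53.75.
Strong duality: c^T x* = b^T y*. Confirmed.

53.75


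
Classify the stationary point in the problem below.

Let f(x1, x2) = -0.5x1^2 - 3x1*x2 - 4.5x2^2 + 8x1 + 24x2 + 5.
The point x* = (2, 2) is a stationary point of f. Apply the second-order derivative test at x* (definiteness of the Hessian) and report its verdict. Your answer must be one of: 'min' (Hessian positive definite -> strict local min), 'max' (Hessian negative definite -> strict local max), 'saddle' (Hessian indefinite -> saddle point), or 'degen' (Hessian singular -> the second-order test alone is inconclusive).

Compute the Hessian H = grad^2 f:
  H = [[-1, -3], [-3, -9]]
Verify stationarity: grad f(x*) = H x* + g = (0, 0).
Eigenvalues of H: -10, 0.
H has a zero eigenvalue (singular; negative semidefinite but not definite), so H is neither positive definite, negative definite, nor indefinite. The second-order test alone is inconclusive -> degen.
(Indeed, f is constant along the null direction of H through x*, so x* is not a strict local extremum.)

degen


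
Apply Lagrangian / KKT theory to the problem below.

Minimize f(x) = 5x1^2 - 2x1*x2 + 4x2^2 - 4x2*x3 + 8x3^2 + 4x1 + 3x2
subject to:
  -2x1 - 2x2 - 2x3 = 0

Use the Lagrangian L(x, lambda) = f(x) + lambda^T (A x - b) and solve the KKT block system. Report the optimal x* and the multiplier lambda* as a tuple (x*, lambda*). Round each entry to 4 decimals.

Form the Lagrangian:
  L(x, lambda) = (1/2) x^T Q x + c^T x + lambda^T (A x - b)
Stationarity (grad_x L = 0): Q x + c + A^T lambda = 0.
Primal feasibility: A x = b.

This gives the KKT block system:
  [ Q   A^T ] [ x     ]   [-c ]
  [ A    0  ] [ lambda ] = [ b ]

Solving the linear system:
  x*      = (-0.1457, -0.0118, 0.1575)
  lambda* = (1.2835)
  f(x*)   = -0.3091

x* = (-0.1457, -0.0118, 0.1575), lambda* = (1.2835)


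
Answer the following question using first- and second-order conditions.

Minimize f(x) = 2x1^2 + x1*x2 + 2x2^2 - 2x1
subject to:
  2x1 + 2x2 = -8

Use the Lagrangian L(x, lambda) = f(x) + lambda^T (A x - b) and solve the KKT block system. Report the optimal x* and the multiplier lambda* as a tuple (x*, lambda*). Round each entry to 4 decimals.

Form the Lagrangian:
  L(x, lambda) = (1/2) x^T Q x + c^T x + lambda^T (A x - b)
Stationarity (grad_x L = 0): Q x + c + A^T lambda = 0.
Primal feasibility: A x = b.

This gives the KKT block system:
  [ Q   A^T ] [ x     ]   [-c ]
  [ A    0  ] [ lambda ] = [ b ]

Solving the linear system:
  x*      = (-1.6667, -2.3333)
  lambda* = (5.5)
  f(x*)   = 23.6667

x* = (-1.6667, -2.3333), lambda* = (5.5)


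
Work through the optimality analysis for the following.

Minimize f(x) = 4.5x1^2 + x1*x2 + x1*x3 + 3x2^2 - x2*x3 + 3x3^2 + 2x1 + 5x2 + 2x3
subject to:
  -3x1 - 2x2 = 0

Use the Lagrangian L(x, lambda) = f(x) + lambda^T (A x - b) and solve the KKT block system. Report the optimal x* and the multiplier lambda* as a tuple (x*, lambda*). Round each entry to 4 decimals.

Form the Lagrangian:
  L(x, lambda) = (1/2) x^T Q x + c^T x + lambda^T (A x - b)
Stationarity (grad_x L = 0): Q x + c + A^T lambda = 0.
Primal feasibility: A x = b.

This gives the KKT block system:
  [ Q   A^T ] [ x     ]   [-c ]
  [ A    0  ] [ lambda ] = [ b ]

Solving the linear system:
  x*      = (0.3431, -0.5147, -0.4763)
  lambda* = (1.3657)
  f(x*)   = -1.4199

x* = (0.3431, -0.5147, -0.4763), lambda* = (1.3657)


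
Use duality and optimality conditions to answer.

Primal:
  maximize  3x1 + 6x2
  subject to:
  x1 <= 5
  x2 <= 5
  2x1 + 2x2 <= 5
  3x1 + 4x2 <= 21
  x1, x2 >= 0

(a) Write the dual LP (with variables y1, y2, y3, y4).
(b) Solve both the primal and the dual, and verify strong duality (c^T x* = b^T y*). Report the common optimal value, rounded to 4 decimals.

The standard primal-dual pair for 'max c^T x s.t. A x <= b, x >= 0' is:
  Dual:  min b^T y  s.t.  A^T y >= c,  y >= 0.

So the dual LP is:
  minimize  5y1 + 5y2 + 5y3 + 21y4
  subject to:
    y1 + 2y3 + 3y4 >= 3
    y2 + 2y3 + 4y4 >= 6
    y1, y2, y3, y4 >= 0

Solving the primal: x* = (0, 2.5).
  primal value c^T x* = 15.
Solving the dual: y* = (0, 0, 3, 0).
  dual value b^T y* = 15.
Strong duality: c^T x* = b^T y*. Confirmed.

15


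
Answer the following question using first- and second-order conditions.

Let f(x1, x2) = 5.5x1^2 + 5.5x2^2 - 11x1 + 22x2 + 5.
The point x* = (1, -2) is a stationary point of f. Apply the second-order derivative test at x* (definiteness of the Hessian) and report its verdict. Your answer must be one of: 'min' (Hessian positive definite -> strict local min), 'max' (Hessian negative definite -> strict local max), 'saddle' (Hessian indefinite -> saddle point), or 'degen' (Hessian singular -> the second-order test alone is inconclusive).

Compute the Hessian H = grad^2 f:
  H = [[11, 0], [0, 11]]
Verify stationarity: grad f(x*) = H x* + g = (0, 0).
Eigenvalues of H: 11, 11.
Both eigenvalues > 0, so H is positive definite -> x* is a strict local min.

min


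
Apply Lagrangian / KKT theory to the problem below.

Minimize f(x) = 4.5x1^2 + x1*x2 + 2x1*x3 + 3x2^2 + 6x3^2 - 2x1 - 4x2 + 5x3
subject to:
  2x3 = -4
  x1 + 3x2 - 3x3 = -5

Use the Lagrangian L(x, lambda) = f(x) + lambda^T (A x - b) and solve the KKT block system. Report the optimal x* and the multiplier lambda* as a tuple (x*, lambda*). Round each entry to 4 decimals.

Form the Lagrangian:
  L(x, lambda) = (1/2) x^T Q x + c^T x + lambda^T (A x - b)
Stationarity (grad_x L = 0): Q x + c + A^T lambda = 0.
Primal feasibility: A x = b.

This gives the KKT block system:
  [ Q   A^T ] [ x     ]   [-c ]
  [ A    0  ] [ lambda ] = [ b ]

Solving the linear system:
  x*      = (0.1111, -3.7037, -2)
  lambda* = (22.4444, 8.7037)
  f(x*)   = 68.9444

x* = (0.1111, -3.7037, -2), lambda* = (22.4444, 8.7037)


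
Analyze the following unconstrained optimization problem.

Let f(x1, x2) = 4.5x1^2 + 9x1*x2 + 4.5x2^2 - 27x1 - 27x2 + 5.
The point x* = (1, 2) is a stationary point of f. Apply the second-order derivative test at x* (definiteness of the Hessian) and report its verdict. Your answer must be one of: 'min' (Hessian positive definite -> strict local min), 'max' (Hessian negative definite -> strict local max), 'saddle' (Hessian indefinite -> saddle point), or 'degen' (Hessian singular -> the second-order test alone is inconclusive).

Compute the Hessian H = grad^2 f:
  H = [[9, 9], [9, 9]]
Verify stationarity: grad f(x*) = H x* + g = (0, 0).
Eigenvalues of H: 0, 18.
H has a zero eigenvalue (singular; positive semidefinite but not definite), so H is neither positive definite, negative definite, nor indefinite. The second-order test alone is inconclusive -> degen.
(Indeed, f is constant along the null direction of H through x*, so x* is not a strict local extremum.)

degen


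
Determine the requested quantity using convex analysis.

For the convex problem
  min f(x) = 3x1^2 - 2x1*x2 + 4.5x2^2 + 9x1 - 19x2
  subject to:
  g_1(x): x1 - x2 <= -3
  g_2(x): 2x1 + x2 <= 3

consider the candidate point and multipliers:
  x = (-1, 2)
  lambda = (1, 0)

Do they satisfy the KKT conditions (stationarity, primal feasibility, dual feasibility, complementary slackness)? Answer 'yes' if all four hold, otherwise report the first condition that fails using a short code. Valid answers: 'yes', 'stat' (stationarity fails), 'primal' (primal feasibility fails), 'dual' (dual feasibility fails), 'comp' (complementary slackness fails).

Gradient of f: grad f(x) = Q x + c = (-1, 1)
Constraint values g_i(x) = a_i^T x - b_i:
  g_1((-1, 2)) = 0
  g_2((-1, 2)) = -3
Stationarity residual: grad f(x) + sum_i lambda_i a_i = (0, 0)
  -> stationarity OK
Primal feasibility (all g_i <= 0): OK
Dual feasibility (all lambda_i >= 0): OK
Complementary slackness (lambda_i * g_i(x) = 0 for all i): OK

Verdict: yes, KKT holds.

yes


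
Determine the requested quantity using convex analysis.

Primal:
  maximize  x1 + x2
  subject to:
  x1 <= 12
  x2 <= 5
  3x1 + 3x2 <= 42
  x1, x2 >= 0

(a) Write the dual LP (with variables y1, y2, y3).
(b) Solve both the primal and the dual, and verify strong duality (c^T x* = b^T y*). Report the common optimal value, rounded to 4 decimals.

The standard primal-dual pair for 'max c^T x s.t. A x <= b, x >= 0' is:
  Dual:  min b^T y  s.t.  A^T y >= c,  y >= 0.

So the dual LP is:
  minimize  12y1 + 5y2 + 42y3
  subject to:
    y1 + 3y3 >= 1
    y2 + 3y3 >= 1
    y1, y2, y3 >= 0

Solving the primal: x* = (9, 5).
  primal value c^T x* = 14.
Solving the dual: y* = (0, 0, 0.3333).
  dual value b^T y* = 14.
Strong duality: c^T x* = b^T y*. Confirmed.

14


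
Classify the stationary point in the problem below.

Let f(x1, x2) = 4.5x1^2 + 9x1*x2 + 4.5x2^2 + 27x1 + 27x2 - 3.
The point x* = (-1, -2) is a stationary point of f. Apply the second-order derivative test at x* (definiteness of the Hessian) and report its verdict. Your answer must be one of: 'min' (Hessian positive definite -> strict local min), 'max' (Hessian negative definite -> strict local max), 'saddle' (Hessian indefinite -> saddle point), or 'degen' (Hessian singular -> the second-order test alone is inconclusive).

Compute the Hessian H = grad^2 f:
  H = [[9, 9], [9, 9]]
Verify stationarity: grad f(x*) = H x* + g = (0, 0).
Eigenvalues of H: 0, 18.
H has a zero eigenvalue (singular; positive semidefinite but not definite), so H is neither positive definite, negative definite, nor indefinite. The second-order test alone is inconclusive -> degen.
(Indeed, f is constant along the null direction of H through x*, so x* is not a strict local extremum.)

degen
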